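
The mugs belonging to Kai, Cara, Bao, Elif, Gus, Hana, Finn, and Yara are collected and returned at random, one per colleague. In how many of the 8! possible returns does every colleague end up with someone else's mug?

14833

Count assignments avoiding every fixed point. For any j of the 8 colleagues fixed to their own mug, the other 8−j can be arranged in (8−j)! ways.
By inclusion–exclusion this is Σ_{j=0}^{8} (−1)^j C(8,j)·(8−j)!.
Computing: 40320 − 40320 + 20160 − 6720 + 1680 − 336 + 56 − 8 + 1 = 14833.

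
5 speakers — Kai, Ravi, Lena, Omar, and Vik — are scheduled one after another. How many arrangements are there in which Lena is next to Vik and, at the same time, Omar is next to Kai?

24

Treat {Lena,Vik} as one block (2 orders) and {Omar,Kai} as another (2 orders).
That leaves 3 units to arrange: 2 × 2 × 3! = 4 × 6 = 24.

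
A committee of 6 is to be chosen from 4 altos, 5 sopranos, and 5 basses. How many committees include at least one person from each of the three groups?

2625

With no constraint there are C(14,6) = 3003 possible selections.
Subtract selections that omit an entire group: no altos → C(10,6) = 210; no sopranos → C(9,6) = 84; no basses → C(9,6) = 84.
Add back selections omitting two groups (i.e. drawn from a single group): C(4,6) + C(5,6) + C(5,6) = 0.
By inclusion–exclusion: 3003 − 378 + 0 = 2625.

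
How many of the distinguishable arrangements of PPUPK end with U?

Fix U in the last position and arrange the remaining 4 letters.
Those 4 letters have P appearing 3 times, giving (4)!/(3!) = 4.

4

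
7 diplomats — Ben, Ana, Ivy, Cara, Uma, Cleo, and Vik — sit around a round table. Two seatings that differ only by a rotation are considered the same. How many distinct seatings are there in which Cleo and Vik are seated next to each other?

240

Glue Cleo and Vik into a block (2 internal orders). Seating 6 units around a circle gives (5)! arrangements.
So 2 × (5)! = 2 × 120 = 240.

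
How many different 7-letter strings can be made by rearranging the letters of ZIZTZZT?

105

The 7 letters of ZIZTZZT have repeats: T appearing twice and Z appearing 4 times.
The number of distinct arrangements is 7!/(4!·2!) = 5040/48 = 105.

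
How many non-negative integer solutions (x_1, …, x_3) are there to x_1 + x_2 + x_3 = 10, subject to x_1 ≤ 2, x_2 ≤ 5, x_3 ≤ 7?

12

By stars and bars, unrestricted non-negative solutions to x_1+…+x_3 = 10 number C(10+2,2) = 66.
Subtract solutions that violate a single cap (substitute x_i' = x_i − (cap_i+1)): x_1 ≥ 3 gives C(9,2) = 36; x_2 ≥ 6 gives C(6,2) = 15; x_3 ≥ 8 gives C(4,2) = 6. Together 57.
Add back pairs where two caps are both exceeded: 3 + 0 + 0 = 3.
By inclusion–exclusion the count is 66 − 57 + 3 = 12.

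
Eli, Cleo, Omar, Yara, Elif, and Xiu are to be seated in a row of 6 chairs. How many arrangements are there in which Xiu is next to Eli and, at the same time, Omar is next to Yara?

Treat {Xiu,Eli} as one block (2 orders) and {Omar,Yara} as another (2 orders).
That leaves 4 units to arrange: 2 × 2 × 4! = 4 × 24 = 96.

96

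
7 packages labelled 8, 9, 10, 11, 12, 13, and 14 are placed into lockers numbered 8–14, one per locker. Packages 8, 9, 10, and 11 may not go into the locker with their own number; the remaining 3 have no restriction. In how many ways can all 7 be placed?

Let Aᵢ (for 8 ≤ i ≤ 11) be the placements that put package i in its forbidden locker. Any j of these fix j positions, leaving (7−j)! ways to fill the rest, and there are C(4,j) ways to pick which j.
By inclusion–exclusion, the number of valid placements is Σ_{j=0}^{4} (−1)^j C(4,j)·(7−j)!.
Computing: 5040 − 2880 + 720 − 96 + 6 = 2790.

2790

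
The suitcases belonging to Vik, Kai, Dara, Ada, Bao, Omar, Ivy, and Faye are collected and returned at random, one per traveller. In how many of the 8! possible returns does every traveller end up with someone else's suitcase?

14833

Count assignments avoiding every fixed point. For any j of the 8 travellers fixed to their own suitcase, the other 8−j can be arranged in (8−j)! ways.
By inclusion–exclusion this is Σ_{j=0}^{8} (−1)^j C(8,j)·(8−j)!.
Computing: 40320 − 40320 + 20160 − 6720 + 1680 − 336 + 56 − 8 + 1 = 14833.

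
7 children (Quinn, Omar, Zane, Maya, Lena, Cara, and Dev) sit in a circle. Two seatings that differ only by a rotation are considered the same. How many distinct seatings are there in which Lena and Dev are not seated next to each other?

Without the restriction there are (6)! = 720 seatings.
Seatings with Lena beside Dev: treat them as a block with 2 internal orders, giving 2 × (5)! = 240.
Subtracting, 720 − 240 = 480.

480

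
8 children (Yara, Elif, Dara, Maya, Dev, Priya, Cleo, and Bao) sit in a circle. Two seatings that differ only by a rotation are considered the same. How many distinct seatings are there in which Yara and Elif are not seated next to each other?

Without the restriction there are (7)! = 5040 seatings.
Those with Yara next to Elif: fuse the pair into one unit and seat 7 units around a circle — 2·(6)! = 1440.
Subtracting, 5040 − 1440 = 3600.

3600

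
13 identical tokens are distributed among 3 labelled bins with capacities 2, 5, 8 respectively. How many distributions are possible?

Without the upper bounds there are C(15,2) = 105 ways to split 13 among 3 bins.
Subtract solutions that violate a single cap (substitute x_i' = x_i − (cap_i+1)): x_1 ≥ 3 gives C(12,2) = 66; x_2 ≥ 6 gives C(9,2) = 36; x_3 ≥ 9 gives C(6,2) = 15. Together 117.
Add back pairs where two caps are both exceeded: 15 + 3 + 0 = 18.
By inclusion–exclusion the count is 105 − 117 + 18 = 6.

6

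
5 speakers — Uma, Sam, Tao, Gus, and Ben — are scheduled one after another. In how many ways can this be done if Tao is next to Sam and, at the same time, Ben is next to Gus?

Treat {Tao,Sam} as one block (2 orders) and {Ben,Gus} as another (2 orders).
That leaves 3 units to arrange: 2 × 2 × 3! = 4 × 6 = 24.

24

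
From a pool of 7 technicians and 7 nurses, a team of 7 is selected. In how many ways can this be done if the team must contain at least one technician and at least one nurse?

Unrestricted: C(14,7) = 3432 ways to pick any 7 of the 14.
Subtract selections that omit an entire group: no technicians → C(7,7) = 1; no nurses → C(7,7) = 1.
Both groups omitted at once is impossible, so 3432 − 2 = 3430.

3430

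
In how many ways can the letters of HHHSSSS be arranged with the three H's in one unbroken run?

5

Treat the 3 copies of H as a single block. The multiset to arrange is then {HHH, S, S, S, S}, 5 items in all.
That gives (5)!/(4!) = 5 arrangements.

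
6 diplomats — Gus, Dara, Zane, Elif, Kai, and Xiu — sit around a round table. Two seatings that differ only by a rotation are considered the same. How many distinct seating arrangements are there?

Seat Gus anywhere (absorbing the rotational symmetry), then permute the other 5: (5)! = 120.

120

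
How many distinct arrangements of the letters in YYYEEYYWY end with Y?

168

Fix Y in the last position and arrange the remaining 8 letters.
Those 8 letters have E appearing twice and Y appearing 5 times, giving (8)!/(5!·2!) = 168.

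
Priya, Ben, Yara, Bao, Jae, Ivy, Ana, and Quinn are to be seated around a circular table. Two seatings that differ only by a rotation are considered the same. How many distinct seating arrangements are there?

Fix one person's seat to break rotational symmetry; the remaining 7 people can be arranged in (7)! = 5040 ways.

5040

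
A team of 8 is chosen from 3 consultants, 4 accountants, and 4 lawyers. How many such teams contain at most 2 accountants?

Split by how many accountants are chosen (0 through 2).
Sum: C(4,0)·C(7,8) + C(4,1)·C(7,7) + C(4,2)·C(7,6) = 0 + 4 + 42 = 46.

46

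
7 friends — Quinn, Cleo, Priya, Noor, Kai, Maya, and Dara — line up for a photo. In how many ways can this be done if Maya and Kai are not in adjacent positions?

Of the 7! = 5040 arrangements, those with Maya and Kai adjacent number 2 × 6! = 1440 (treat the pair as a block with 2 internal orders).
So 5040 − 1440 = 3600 arrangements keep them apart.

3600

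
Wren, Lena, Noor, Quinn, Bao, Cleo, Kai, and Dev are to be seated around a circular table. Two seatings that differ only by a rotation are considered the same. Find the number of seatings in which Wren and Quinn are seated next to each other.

1440

Glue Wren and Quinn into a block (2 internal orders). Seating 7 units around a circle gives (6)! arrangements.
So 2 × (6)! = 2 × 720 = 1440.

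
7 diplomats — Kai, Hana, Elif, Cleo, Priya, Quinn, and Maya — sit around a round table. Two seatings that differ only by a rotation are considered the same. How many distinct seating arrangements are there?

720

Fix one person's seat to break rotational symmetry; the remaining 6 people can be arranged in (6)! = 720 ways.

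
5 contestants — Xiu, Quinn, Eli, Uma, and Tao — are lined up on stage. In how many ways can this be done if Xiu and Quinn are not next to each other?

72

There are 5! = 120 arrangements in all. If Xiu and Quinn are adjacent, merging them into one block gives 2·(4)! = 48 arrangements.
Complementary counting: 120 − 48 = 72.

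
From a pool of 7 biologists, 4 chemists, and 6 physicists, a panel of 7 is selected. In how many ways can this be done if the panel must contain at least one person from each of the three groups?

With no constraint there are C(17,7) = 19448 possible selections.
Subtract selections that omit an entire group: no biologists → C(10,7) = 120; no chemists → C(13,7) = 1716; no physicists → C(11,7) = 330.
Add back selections omitting two groups (i.e. drawn from a single group): C(7,7) + C(4,7) + C(6,7) = 1.
By inclusion–exclusion: 19448 − 2166 + 1 = 17283.

17283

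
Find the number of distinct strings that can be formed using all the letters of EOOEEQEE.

The 8 letters of EOOEEQEE have repeats: E appearing 5 times and O appearing twice.
The number of distinct arrangements is 8!/(5!·2!) = 40320/240 = 168.

168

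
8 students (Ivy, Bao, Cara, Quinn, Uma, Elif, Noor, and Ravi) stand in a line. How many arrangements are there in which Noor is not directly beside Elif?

Of the 8! = 40320 arrangements, those with Noor and Elif adjacent number 2 × 7! = 10080 (treat the pair as a block with 2 internal orders).
So 40320 − 10080 = 30240 arrangements keep them apart.

30240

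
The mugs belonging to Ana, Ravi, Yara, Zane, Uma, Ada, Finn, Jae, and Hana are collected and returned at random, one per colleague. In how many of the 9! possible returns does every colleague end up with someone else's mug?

Let Aᵢ be the assignments in which colleague i gets their own mug. We want the size of the complement of A₁∪…∪A_9.
By inclusion–exclusion this is Σ_{j=0}^{9} (−1)^j C(9,j)·(9−j)!.
Computing: 362880 − 362880 + 181440 − 60480 + 15120 − 3024 + 504 − 72 + 9 − 1 = 133496.

133496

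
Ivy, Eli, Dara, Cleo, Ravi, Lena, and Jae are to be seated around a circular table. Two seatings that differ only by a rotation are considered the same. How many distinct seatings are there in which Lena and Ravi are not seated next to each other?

All circular seatings of 7 people number (6)! = 720.
Those with Lena next to Ravi: fuse the pair into one unit and seat 6 units around a circle — 2·(5)! = 240.
Subtracting, 720 − 240 = 480.

480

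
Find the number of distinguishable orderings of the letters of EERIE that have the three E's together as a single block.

Treat the 3 copies of E as a single block. The multiset to arrange is then {EEE, I, R}, 3 items in all.
All 3 items are distinct, so there are (3)! = 6 arrangements.

6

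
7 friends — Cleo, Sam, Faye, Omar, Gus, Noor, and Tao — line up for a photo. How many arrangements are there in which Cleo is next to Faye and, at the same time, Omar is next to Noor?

Treat {Cleo,Faye} as one block (2 orders) and {Omar,Noor} as another (2 orders).
That leaves 5 units to arrange: 2 × 2 × 5! = 4 × 120 = 480.

480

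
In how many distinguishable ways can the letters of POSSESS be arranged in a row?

Letter multiplicities in POSSESS: E×1, O×1, P×1, S×4.
So there are 7! / (4!) = 210 distinguishable arrangements.

210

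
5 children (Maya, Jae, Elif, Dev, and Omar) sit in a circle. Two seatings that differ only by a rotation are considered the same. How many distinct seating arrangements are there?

Fix one person's seat to break rotational symmetry; the remaining 4 people can be arranged in (4)! = 24 ways.

24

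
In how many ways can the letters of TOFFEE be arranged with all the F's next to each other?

Treat the 2 copies of F as a single block. The multiset to arrange is then {FF, E, E, O, T}, 5 items in all.
That gives (5)!/(2!) = 60 arrangements.

60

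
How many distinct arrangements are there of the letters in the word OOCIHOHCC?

5040

Letter multiplicities in OOCIHOHCC: C×3, H×2, I×1, O×3.
Dividing 9! = 362880 by 3!·3!·2! = 72 for the repeated letters gives 5040.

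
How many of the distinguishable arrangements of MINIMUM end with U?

Fix U in the last position and arrange the remaining 6 letters.
Those 6 letters have I appearing twice and M appearing 3 times, giving (6)!/(3!·2!) = 60.

60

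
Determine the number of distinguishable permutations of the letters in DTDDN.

20

The 5 letters of DTDDN have repeats: D appearing 3 times.
Dividing 5! = 120 by 3! = 6 for the repeated letters gives 20.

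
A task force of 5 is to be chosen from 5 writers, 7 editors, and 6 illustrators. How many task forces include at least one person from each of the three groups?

With no constraint there are C(18,5) = 8568 possible selections.
Selections missing a whole group: no writers → C(13,5) = 1287; no editors → C(11,5) = 462; no illustrators → C(12,5) = 792.
Add back selections omitting two groups (i.e. drawn from a single group): C(5,5) + C(7,5) + C(6,5) = 28.
By inclusion–exclusion: 8568 − 2541 + 28 = 6055.

6055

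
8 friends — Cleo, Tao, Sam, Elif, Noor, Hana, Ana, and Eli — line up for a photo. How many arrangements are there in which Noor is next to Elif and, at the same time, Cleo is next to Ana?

2880

Treat {Noor,Elif} as one block (2 orders) and {Cleo,Ana} as another (2 orders).
That leaves 6 units to arrange: 2 × 2 × 6! = 4 × 720 = 2880.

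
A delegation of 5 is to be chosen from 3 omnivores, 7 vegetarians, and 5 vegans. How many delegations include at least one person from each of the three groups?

Total 5-person selections from all 15: C(15,5) = 3003.
Selections missing a whole group: no omnivores → C(12,5) = 792; no vegetarians → C(8,5) = 56; no vegans → C(10,5) = 252.
Add back selections omitting two groups (i.e. drawn from a single group): C(3,5) + C(7,5) + C(5,5) = 22.
By inclusion–exclusion: 3003 − 1100 + 22 = 1925.

1925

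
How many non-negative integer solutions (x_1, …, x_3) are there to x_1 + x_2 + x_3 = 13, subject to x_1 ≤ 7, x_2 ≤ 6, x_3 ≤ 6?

By stars and bars, unrestricted non-negative solutions to x_1+…+x_3 = 13 number C(13+2,2) = 105.
Subtract solutions that violate a single cap (substitute x_i' = x_i − (cap_i+1)): x_1 ≥ 8 gives C(7,2) = 21; x_2 ≥ 7 gives C(8,2) = 28; x_3 ≥ 7 gives C(8,2) = 28. Together 77.
No two caps can be exceeded simultaneously, so the pair terms are all 0.
By inclusion–exclusion the count is 105 − 77 + 0 = 28.

28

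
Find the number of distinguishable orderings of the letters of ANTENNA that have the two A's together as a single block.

Treat the 2 copies of A as a single block. The multiset to arrange is then {AA, E, N, N, N, T}, 6 items in all.
That gives (6)!/(3!) = 120 arrangements.

120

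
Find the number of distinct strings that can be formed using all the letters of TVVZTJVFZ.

TVVZTJVFZ has 9 letters with T appearing twice, V appearing 3 times, and Z appearing twice.
The number of distinct arrangements is 9!/(3!·2!·2!) = 362880/24 = 15120.

15120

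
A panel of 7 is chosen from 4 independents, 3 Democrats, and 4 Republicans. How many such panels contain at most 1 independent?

29

Split by how many independents are chosen (0 through 1).
Sum: C(4,0)·C(7,7) + C(4,1)·C(7,6) = 1 + 28 = 29.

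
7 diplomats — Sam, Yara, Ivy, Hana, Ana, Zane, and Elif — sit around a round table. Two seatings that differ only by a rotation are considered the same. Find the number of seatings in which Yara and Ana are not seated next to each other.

Without the restriction there are (6)! = 720 seatings.
Those with Yara next to Ana: fuse the pair into one unit and seat 6 units around a circle — 2·(5)! = 240.
Subtracting, 720 − 240 = 480.

480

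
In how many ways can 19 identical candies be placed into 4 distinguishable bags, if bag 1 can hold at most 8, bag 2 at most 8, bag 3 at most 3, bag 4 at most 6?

Without the upper bounds there are C(22,3) = 1540 ways to split 19 among 4 bags.
Subtract solutions that violate a single cap (substitute x_i' = x_i − (cap_i+1)): x_1 ≥ 9 gives C(13,3) = 286; x_2 ≥ 9 gives C(13,3) = 286; x_3 ≥ 4 gives C(18,3) = 816; x_4 ≥ 7 gives C(15,3) = 455. Together 1843.
Add back pairs where two caps are both exceeded: 4 + 84 + 20 + 84 + 20 + 165 = 377.
By inclusion–exclusion the count is 1540 − 1843 + 377 = 74.

74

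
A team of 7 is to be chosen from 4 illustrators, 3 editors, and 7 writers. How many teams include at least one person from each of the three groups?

2982

Unrestricted: C(14,7) = 3432 ways to pick any 7 of the 14.
Selections missing a whole group: no illustrators → C(10,7) = 120; no editors → C(11,7) = 330; no writers → C(7,7) = 1.
Add back selections omitting two groups (i.e. drawn from a single group): C(4,7) + C(3,7) + C(7,7) = 1.
By inclusion–exclusion: 3432 − 451 + 1 = 2982.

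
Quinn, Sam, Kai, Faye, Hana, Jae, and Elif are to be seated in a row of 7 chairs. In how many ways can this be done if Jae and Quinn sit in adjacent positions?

Treat {Jae, Quinn} as a single unit. There are 6 units to order, and the pair itself can be ordered 2 ways.
So the count is 2·(6)! = 1440.

1440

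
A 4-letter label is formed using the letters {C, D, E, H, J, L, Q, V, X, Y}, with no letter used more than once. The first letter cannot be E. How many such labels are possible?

4536

The first letter has 10−1 = 9 choices (anything except E).
The remaining 3 letters are filled from the other 9 symbols without repetition: 9 × 8 × 7 = 504.
Total: 9 × 504 = 4536.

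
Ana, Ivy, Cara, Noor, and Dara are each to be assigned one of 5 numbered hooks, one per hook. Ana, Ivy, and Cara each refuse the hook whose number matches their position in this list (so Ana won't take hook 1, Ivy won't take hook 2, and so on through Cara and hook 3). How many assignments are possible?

64

Let Aᵢ (for i ∈ {1, 2, 3}) be the placements that put person i in their forbidden hook. Any j of these fix j positions, leaving (5−j)! ways to fill the rest, and there are C(3,j) ways to pick which j.
By inclusion–exclusion, the number of valid placements is Σ_{j=0}^{3} (−1)^j C(3,j)·(5−j)!.
Computing: 120 − 72 + 18 − 2 = 64.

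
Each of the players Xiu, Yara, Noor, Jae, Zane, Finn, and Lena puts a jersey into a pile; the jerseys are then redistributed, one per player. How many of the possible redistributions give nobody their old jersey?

Let Aᵢ be the assignments in which player i gets their old jersey. We want the size of the complement of A₁∪…∪A_7.
By inclusion–exclusion this is Σ_{j=0}^{7} (−1)^j C(7,j)·(7−j)!.
Computing: 5040 − 5040 + 2520 − 840 + 210 − 42 + 7 − 1 = 1854.

1854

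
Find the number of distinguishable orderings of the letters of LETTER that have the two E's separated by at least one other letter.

There are 6!/(2!·2!) = 180 arrangements of LETTER in total.
If the two E's are adjacent, glue them into one block, leaving 5 items to arrange: (5)!/(2!) = 60 ways.
Subtracting, 180 − 60 = 120 arrangements keep the E's apart.

120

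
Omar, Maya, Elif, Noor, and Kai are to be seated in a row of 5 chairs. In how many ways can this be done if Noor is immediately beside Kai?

48

Place the 3 others and the Noor-Kai pair as 4 objects in a line; the pair has 2 internal arrangements.
That gives 2 × 4! = 2 × 24 = 48.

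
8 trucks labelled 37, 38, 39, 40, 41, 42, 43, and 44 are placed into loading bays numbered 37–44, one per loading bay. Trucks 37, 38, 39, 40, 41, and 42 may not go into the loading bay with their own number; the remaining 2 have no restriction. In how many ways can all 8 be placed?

18806

Let Aᵢ (for 37 ≤ i ≤ 42) be the placements that put truck i in its forbidden loading bay. Any j of these fix j positions, leaving (8−j)! ways to fill the rest, and there are C(6,j) ways to pick which j.
By inclusion–exclusion, the number of valid placements is Σ_{j=0}^{6} (−1)^j C(6,j)·(8−j)!.
Computing: 40320 − 30240 + 10800 − 2400 + 360 − 36 + 2 = 18806.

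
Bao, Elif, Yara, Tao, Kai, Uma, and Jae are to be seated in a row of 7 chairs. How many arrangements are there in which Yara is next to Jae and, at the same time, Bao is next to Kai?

Treat {Yara,Jae} as one block (2 orders) and {Bao,Kai} as another (2 orders).
That leaves 5 units to arrange: 2 × 2 × 5! = 4 × 120 = 480.

480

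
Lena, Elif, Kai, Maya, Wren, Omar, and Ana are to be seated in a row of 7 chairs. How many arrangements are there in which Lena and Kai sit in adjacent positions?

Glue Lena and Kai into one block (2 internal orders), leaving 6 units to arrange in a row.
That gives 2 × 6! = 2 × 720 = 1440.

1440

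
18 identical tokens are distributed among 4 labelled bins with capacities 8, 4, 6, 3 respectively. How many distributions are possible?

20

By stars and bars, unrestricted non-negative solutions to x_1+…+x_4 = 18 number C(18+3,3) = 1330.
Subtract solutions that violate a single cap (substitute x_i' = x_i − (cap_i+1)): x_1 ≥ 9 gives C(12,3) = 220; x_2 ≥ 5 gives C(16,3) = 560; x_3 ≥ 7 gives C(14,3) = 364; x_4 ≥ 4 gives C(17,3) = 680. Together 1824.
Add back pairs where two caps are both exceeded: 35 + 10 + 56 + 84 + 220 + 120 = 525.
Subtract triples: 0 + 1 + 0 + 10 = 11.
By inclusion–exclusion the count is 1330 − 1824 + 525 − 11 = 20.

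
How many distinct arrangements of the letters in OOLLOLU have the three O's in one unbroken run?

20

Treat the 3 copies of O as a single block. The multiset to arrange is then {OOO, L, L, L, U}, 5 items in all.
That gives (5)!/(3!) = 20 arrangements.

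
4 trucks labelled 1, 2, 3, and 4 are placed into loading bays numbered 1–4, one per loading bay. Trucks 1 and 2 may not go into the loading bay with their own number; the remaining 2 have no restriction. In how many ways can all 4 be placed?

Let Aᵢ (for i ∈ {1, 2}) be the placements that put truck i in its forbidden loading bay. Any j of these fix j positions, leaving (4−j)! ways to fill the rest, and there are C(2,j) ways to pick which j.
By inclusion–exclusion, the number of valid placements is Σ_{j=0}^{2} (−1)^j C(2,j)·(4−j)!.
Computing: 24 − 12 + 2 = 14.

14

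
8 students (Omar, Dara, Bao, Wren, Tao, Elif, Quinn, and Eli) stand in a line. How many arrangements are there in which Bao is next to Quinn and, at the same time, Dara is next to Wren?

Treat {Bao,Quinn} as one block (2 orders) and {Dara,Wren} as another (2 orders).
That leaves 6 units to arrange: 2 × 2 × 6! = 4 × 720 = 2880.

2880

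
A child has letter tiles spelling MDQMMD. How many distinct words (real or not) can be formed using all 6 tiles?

MDQMMD has 6 letters with D appearing twice and M appearing 3 times.
So there are 6! / (3!·2!) = 60 distinguishable arrangements.

60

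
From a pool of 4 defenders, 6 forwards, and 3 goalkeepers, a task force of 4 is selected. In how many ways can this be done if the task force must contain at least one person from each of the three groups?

Unrestricted: C(13,4) = 715 ways to pick any 4 of the 13.
Selections missing a whole group: no defenders → C(9,4) = 126; no forwards → C(7,4) = 35; no goalkeepers → C(10,4) = 210.
Add back selections omitting two groups (i.e. drawn from a single group): C(4,4) + C(6,4) + C(3,4) = 16.
By inclusion–exclusion: 715 − 371 + 16 = 360.

360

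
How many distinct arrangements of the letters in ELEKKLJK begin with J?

210

Fix J in the first position and arrange the remaining 7 letters.
Those 7 letters have E appearing twice, K appearing 3 times, and L appearing twice, giving (7)!/(3!·2!·2!) = 210.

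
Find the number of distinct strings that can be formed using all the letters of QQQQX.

5

QQQQX has 5 letters with Q appearing 4 times.
The number of distinct arrangements is 5!/(4!) = 120/24 = 5.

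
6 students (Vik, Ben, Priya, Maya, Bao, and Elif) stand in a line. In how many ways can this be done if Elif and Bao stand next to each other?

Treat {Elif, Bao} as a single unit. There are 5 units to order, and the pair itself can be ordered 2 ways.
That gives 2 × 5! = 2 × 120 = 240.

240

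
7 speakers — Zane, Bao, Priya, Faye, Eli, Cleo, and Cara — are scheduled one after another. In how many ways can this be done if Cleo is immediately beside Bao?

Glue Cleo and Bao into one block (2 internal orders), leaving 6 units to arrange in a row.
So the count is 2·(6)! = 1440.

1440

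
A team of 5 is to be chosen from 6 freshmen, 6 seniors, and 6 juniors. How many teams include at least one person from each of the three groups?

6210

With no constraint there are C(18,5) = 8568 possible selections.
Subtract selections that omit an entire group: no freshmen → C(12,5) = 792; no seniors → C(12,5) = 792; no juniors → C(12,5) = 792.
Add back selections omitting two groups (i.e. drawn from a single group): C(6,5) + C(6,5) + C(6,5) = 18.
By inclusion–exclusion: 8568 − 2376 + 18 = 6210.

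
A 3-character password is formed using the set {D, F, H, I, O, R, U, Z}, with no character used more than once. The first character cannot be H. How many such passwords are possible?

294

The first character has 8−1 = 7 choices (anything except H).
The remaining 2 characters are filled from the other 7 symbols without repetition: 7 × 6 = 42.
Total: 7 × 42 = 294.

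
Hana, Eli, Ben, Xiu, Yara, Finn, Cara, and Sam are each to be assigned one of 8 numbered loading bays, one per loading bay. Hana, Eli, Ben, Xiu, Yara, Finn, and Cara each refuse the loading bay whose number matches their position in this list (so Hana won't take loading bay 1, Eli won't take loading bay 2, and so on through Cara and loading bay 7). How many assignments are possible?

16687

Let Aᵢ (for 1 ≤ i ≤ 7) be the placements that put person i in their forbidden loading bay. Any j of these fix j positions, leaving (8−j)! ways to fill the rest, and there are C(7,j) ways to pick which j.
By inclusion–exclusion, the number of valid placements is Σ_{j=0}^{7} (−1)^j C(7,j)·(8−j)!.
Computing: 40320 − 35280 + 15120 − 4200 + 840 − 126 + 14 − 1 = 16687.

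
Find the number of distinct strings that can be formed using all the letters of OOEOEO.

Letter multiplicities in OOEOEO: E×2, O×4.
The number of distinct arrangements is 6!/(4!·2!) = 720/48 = 15.

15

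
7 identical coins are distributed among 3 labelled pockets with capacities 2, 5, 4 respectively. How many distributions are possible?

By stars and bars, unrestricted non-negative solutions to x_1+…+x_3 = 7 number C(7+2,2) = 36.
Subtract solutions that violate a single cap (substitute x_i' = x_i − (cap_i+1)): x_1 ≥ 3 gives C(6,2) = 15; x_2 ≥ 6 gives C(3,2) = 3; x_3 ≥ 5 gives C(4,2) = 6. Together 24.
No two caps can be exceeded simultaneously, so the pair terms are all 0.
By inclusion–exclusion the count is 36 − 24 + 0 = 12.

12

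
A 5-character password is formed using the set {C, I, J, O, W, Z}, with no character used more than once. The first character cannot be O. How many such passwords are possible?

600

The first character has 6−1 = 5 choices (anything except O).
The remaining 4 characters are filled from the other 5 symbols without repetition: 5 × 4 × 3 × 2 = 120.
Total: 5 × 120 = 600.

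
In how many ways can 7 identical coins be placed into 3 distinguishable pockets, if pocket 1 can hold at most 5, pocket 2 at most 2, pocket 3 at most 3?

9

By stars and bars, unrestricted non-negative solutions to x_1+…+x_3 = 7 number C(7+2,2) = 36.
Subtract solutions that violate a single cap (substitute x_i' = x_i − (cap_i+1)): x_1 ≥ 6 gives C(3,2) = 3; x_2 ≥ 3 gives C(6,2) = 15; x_3 ≥ 4 gives C(5,2) = 10. Together 28.
Add back pairs where two caps are both exceeded: 0 + 0 + 1 = 1.
By inclusion–exclusion the count is 36 − 28 + 1 = 9.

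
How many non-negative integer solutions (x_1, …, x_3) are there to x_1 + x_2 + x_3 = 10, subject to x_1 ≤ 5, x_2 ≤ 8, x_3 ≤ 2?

By stars and bars, unrestricted non-negative solutions to x_1+…+x_3 = 10 number C(10+2,2) = 66.
Subtract solutions that violate a single cap (substitute x_i' = x_i − (cap_i+1)): x_1 ≥ 6 gives C(6,2) = 15; x_2 ≥ 9 gives C(3,2) = 3; x_3 ≥ 3 gives C(9,2) = 36. Together 54.
Add back pairs where two caps are both exceeded: 0 + 3 + 0 = 3.
By inclusion–exclusion the count is 66 − 54 + 3 = 15.

15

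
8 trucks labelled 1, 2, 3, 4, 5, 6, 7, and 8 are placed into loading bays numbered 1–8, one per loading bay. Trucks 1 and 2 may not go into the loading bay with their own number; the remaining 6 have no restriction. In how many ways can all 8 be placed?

Let Aᵢ (for i ∈ {1, 2}) be the placements that put truck i in its forbidden loading bay. Any j of these fix j positions, leaving (8−j)! ways to fill the rest, and there are C(2,j) ways to pick which j.
By inclusion–exclusion, the number of valid placements is Σ_{j=0}^{2} (−1)^j C(2,j)·(8−j)!.
Computing: 40320 − 10080 + 720 = 30960.

30960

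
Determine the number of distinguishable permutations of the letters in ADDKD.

The 5 letters of ADDKD have repeats: D appearing 3 times.
So there are 5! / (3!) = 20 distinguishable arrangements.

20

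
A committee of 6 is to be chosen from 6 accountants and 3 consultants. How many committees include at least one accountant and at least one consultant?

Total 6-person selections from all 9: C(9,6) = 84.
Subtract selections that omit an entire group: no accountants → C(3,6) = 0; no consultants → C(6,6) = 1.
Both groups omitted at once is impossible, so 84 − 1 = 83.

83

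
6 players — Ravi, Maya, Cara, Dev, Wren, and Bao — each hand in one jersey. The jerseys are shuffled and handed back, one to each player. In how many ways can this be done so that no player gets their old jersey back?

Count assignments avoiding every fixed point. For any j of the 6 players fixed to their old jersey, the other 6−j can be arranged in (6−j)! ways.
By inclusion–exclusion this is Σ_{j=0}^{6} (−1)^j C(6,j)·(6−j)!.
Computing: 720 − 720 + 360 − 120 + 30 − 6 + 1 = 265.

265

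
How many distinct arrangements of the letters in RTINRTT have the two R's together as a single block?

Treat the 2 copies of R as a single block. The multiset to arrange is then {RR, I, N, T, T, T}, 6 items in all.
That gives (6)!/(3!) = 120 arrangements.

120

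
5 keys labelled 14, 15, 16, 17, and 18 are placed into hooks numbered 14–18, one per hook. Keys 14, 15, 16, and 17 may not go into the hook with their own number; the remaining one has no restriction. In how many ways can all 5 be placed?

Let Aᵢ (for 14 ≤ i ≤ 17) be the placements that put key i in its forbidden hook. Any j of these fix j positions, leaving (5−j)! ways to fill the rest, and there are C(4,j) ways to pick which j.
By inclusion–exclusion, the number of valid placements is Σ_{j=0}^{4} (−1)^j C(4,j)·(5−j)!.
Computing: 120 − 96 + 36 − 8 + 1 = 53.

53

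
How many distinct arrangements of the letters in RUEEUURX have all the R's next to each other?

Treat the 2 copies of R as a single block. The multiset to arrange is then {RR, E, E, U, U, U, X}, 7 items in all.
That gives (7)!/(3!·2!) = 420 arrangements.

420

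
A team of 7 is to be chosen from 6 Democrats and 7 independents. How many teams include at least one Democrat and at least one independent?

1715

With no constraint there are C(13,7) = 1716 possible selections.
Subtract selections that omit an entire group: no Democrats → C(7,7) = 1; no independents → C(6,7) = 0.
Both groups omitted at once is impossible, so 1716 − 1 = 1715.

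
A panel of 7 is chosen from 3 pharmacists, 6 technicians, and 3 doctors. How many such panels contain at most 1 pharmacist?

Split by how many pharmacists are chosen (0 through 1).
Sum: C(3,0)·C(9,7) + C(3,1)·C(9,6) = 36 + 252 = 288.

288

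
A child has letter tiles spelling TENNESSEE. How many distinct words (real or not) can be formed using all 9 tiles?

TENNESSEE has 9 letters with E appearing 4 times, N appearing twice, and S appearing twice.
So there are 9! / (4!·2!·2!) = 3780 distinguishable arrangements.

3780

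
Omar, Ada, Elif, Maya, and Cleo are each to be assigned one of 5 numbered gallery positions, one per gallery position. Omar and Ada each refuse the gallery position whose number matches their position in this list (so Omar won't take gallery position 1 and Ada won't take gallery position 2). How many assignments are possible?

Let Aᵢ (for i ∈ {1, 2}) be the placements that put person i in their forbidden gallery position. Any j of these fix j positions, leaving (5−j)! ways to fill the rest, and there are C(2,j) ways to pick which j.
By inclusion–exclusion, the number of valid placements is Σ_{j=0}^{2} (−1)^j C(2,j)·(5−j)!.
Computing: 120 − 48 + 6 = 78.

78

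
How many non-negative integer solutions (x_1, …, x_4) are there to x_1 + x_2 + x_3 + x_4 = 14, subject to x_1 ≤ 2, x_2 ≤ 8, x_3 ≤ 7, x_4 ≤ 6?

121

Without the upper bounds there are C(17,3) = 680 ways to split 14 among 4 variables.
Subtract solutions that violate a single cap (substitute x_i' = x_i − (cap_i+1)): x_1 ≥ 3 gives C(14,3) = 364; x_2 ≥ 9 gives C(8,3) = 56; x_3 ≥ 8 gives C(9,3) = 84; x_4 ≥ 7 gives C(10,3) = 120. Together 624.
Add back pairs where two caps are both exceeded: 10 + 20 + 35 + 0 + 0 + 0 = 65.
By inclusion–exclusion the count is 680 − 624 + 65 = 121.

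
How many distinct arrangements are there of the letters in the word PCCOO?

30

Letter multiplicities in PCCOO: C×2, O×2, P×1.
So there are 5! / (2!·2!) = 30 distinguishable arrangements.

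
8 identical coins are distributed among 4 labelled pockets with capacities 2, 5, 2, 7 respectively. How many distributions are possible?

52

By stars and bars, unrestricted non-negative solutions to x_1+…+x_4 = 8 number C(8+3,3) = 165.
Subtract solutions that violate a single cap (substitute x_i' = x_i − (cap_i+1)): x_1 ≥ 3 gives C(8,3) = 56; x_2 ≥ 6 gives C(5,3) = 10; x_3 ≥ 3 gives C(8,3) = 56; x_4 ≥ 8 gives C(3,3) = 1. Together 123.
Add back pairs where two caps are both exceeded: 0 + 10 + 0 + 0 + 0 + 0 = 10.
By inclusion–exclusion the count is 165 − 123 + 10 = 52.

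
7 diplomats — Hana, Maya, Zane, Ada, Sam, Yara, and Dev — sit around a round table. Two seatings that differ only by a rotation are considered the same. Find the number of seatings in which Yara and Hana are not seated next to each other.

All circular seatings of 7 people number (6)! = 720.
Those with Yara next to Hana: fuse the pair into one unit and seat 6 units around a circle — 2·(5)! = 240.
Subtracting, 720 − 240 = 480.

480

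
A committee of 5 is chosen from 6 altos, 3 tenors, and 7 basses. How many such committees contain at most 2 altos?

3312

Split by how many altos are chosen (0 through 2).
Sum: C(6,0)·C(10,5) + C(6,1)·C(10,4) + C(6,2)·C(10,3) = 252 + 1260 + 1800 = 3312.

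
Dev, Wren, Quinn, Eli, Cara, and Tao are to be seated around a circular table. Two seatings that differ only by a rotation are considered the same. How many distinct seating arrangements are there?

120

Seat Dev anywhere (absorbing the rotational symmetry), then permute the other 5: (5)! = 120.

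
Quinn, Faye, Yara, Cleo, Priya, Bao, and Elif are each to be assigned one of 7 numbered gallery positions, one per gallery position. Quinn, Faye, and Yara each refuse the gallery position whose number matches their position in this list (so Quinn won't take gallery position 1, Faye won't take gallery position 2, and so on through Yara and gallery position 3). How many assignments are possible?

Let Aᵢ (for i ∈ {1, 2, 3}) be the placements that put person i in their forbidden gallery position. Any j of these fix j positions, leaving (7−j)! ways to fill the rest, and there are C(3,j) ways to pick which j.
By inclusion–exclusion, the number of valid placements is Σ_{j=0}^{3} (−1)^j C(3,j)·(7−j)!.
Computing: 5040 − 2160 + 360 − 24 = 3216.

3216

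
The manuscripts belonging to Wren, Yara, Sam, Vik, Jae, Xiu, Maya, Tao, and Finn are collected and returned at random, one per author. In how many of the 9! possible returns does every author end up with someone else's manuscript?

133496

Let Aᵢ be the assignments in which author i gets their own manuscript. We want the size of the complement of A₁∪…∪A_9.
By inclusion–exclusion this is Σ_{j=0}^{9} (−1)^j C(9,j)·(9−j)!.
Computing: 362880 − 362880 + 181440 − 60480 + 15120 − 3024 + 504 − 72 + 9 − 1 = 133496.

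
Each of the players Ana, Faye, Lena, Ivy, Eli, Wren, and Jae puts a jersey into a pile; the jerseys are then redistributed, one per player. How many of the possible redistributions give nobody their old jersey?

1854

Count assignments avoiding every fixed point. For any j of the 7 players fixed to their old jersey, the other 7−j can be arranged in (7−j)! ways.
By inclusion–exclusion this is Σ_{j=0}^{7} (−1)^j C(7,j)·(7−j)!.
Computing: 5040 − 5040 + 2520 − 840 + 210 − 42 + 7 − 1 = 1854.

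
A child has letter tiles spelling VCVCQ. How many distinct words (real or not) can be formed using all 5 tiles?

30

VCVCQ has 5 letters with C appearing twice and V appearing twice.
So there are 5! / (2!·2!) = 30 distinguishable arrangements.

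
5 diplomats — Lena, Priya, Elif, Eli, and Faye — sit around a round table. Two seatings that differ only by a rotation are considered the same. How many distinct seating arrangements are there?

24

Seat Lena anywhere (absorbing the rotational symmetry), then permute the other 4: (4)! = 24.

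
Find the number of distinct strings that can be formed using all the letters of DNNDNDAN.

Letter multiplicities in DNNDNDAN: A×1, D×3, N×4.
The number of distinct arrangements is 8!/(4!·3!) = 40320/144 = 280.

280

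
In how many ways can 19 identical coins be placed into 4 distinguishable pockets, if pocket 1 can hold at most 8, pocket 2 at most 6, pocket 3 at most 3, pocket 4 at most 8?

74

By stars and bars, unrestricted non-negative solutions to x_1+…+x_4 = 19 number C(19+3,3) = 1540.
Subtract solutions that violate a single cap (substitute x_i' = x_i − (cap_i+1)): x_1 ≥ 9 gives C(13,3) = 286; x_2 ≥ 7 gives C(15,3) = 455; x_3 ≥ 4 gives C(18,3) = 816; x_4 ≥ 9 gives C(13,3) = 286. Together 1843.
Add back pairs where two caps are both exceeded: 20 + 84 + 4 + 165 + 20 + 84 = 377.
By inclusion–exclusion the count is 1540 − 1843 + 377 = 74.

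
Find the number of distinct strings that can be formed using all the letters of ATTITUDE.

6720

Letter multiplicities in ATTITUDE: A×1, D×1, E×1, I×1, T×3, U×1.
Dividing 8! = 40320 by 3! = 6 for the repeated letters gives 6720.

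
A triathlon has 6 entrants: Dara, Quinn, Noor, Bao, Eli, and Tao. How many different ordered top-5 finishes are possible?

There are 6 choices for 1st place, 5 for 2nd, and so on down to 2 for position 5.
That gives 6 × 5 × 4 × 3 × 2 = 720.

720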